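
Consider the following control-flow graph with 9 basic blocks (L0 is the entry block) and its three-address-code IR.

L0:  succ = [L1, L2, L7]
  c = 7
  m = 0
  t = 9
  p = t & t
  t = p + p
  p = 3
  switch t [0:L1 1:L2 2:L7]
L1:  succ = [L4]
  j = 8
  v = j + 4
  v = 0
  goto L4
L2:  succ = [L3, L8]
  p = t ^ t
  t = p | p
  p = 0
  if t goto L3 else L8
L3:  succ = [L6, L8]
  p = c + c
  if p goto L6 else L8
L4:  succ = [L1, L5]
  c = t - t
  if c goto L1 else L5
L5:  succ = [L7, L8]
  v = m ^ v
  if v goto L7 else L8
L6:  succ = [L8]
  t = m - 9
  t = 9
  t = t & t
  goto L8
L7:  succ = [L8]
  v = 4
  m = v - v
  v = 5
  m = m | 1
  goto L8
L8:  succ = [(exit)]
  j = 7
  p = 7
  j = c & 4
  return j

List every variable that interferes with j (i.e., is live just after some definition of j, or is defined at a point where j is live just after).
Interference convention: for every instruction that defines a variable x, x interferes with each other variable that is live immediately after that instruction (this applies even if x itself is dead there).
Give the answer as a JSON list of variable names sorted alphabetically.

def/use:
  L0: def={c,m,p,t} ue=∅
  L1: def={j,v} ue=∅
  L2: def={p,t} ue={t}
  L3: def={p} ue={c}
  L4: def={c} ue={t}
  L5: def={v} ue={m,v}
  L6: def={t} ue={m}
  L7: def={m,v} ue=∅
  L8: def={j,p} ue={c}

Liveness:
  live L0: ∅→{c,m,t}
  live L1: {m,t}→{m,t,v}
  live L2: {c,m,t}→{c,m}
  live L3: {c,m}→{c,m}
  live L4: {m,t,v}→{c,m,t,v}
  live L5: {c,m,v}→{c}
  live L6: {c,m}→{c}
  live L7: {c}→{c}
  live L8: {c}→∅

Interfere edges:
  c: {j,m,p,t,v}
  j: {c,m,t}
  m: {c,j,p,t,v}
  p: {c,m,t}
  t: {c,j,m,p,v}
  v: {c,m,t}

N(j) = ["c", "m", "t"]

Answer: ["c", "m", "t"]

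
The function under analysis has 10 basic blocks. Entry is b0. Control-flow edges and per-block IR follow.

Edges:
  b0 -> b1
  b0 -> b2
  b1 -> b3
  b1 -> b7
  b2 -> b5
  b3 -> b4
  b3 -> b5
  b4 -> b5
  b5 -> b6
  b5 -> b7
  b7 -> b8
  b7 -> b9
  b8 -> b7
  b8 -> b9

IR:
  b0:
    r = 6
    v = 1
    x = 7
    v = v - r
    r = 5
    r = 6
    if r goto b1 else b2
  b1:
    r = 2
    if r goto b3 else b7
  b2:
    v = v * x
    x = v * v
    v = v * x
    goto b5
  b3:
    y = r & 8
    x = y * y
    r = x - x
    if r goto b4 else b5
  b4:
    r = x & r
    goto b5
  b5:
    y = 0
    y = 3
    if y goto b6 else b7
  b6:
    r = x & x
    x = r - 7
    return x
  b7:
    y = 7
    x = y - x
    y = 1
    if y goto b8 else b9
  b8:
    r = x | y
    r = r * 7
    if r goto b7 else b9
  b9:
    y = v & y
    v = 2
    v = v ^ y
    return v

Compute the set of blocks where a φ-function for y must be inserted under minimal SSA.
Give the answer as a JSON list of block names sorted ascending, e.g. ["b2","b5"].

idom tree: b1←b0 b2←b0 b3←b1 b4←b3 b5←b0 b6←b5 b7←b0 b8←b7 b9←b7
Dom∩ at merges:
  b5: preds {b2,b3,b4}: {b0,b2} ∩ {b0,b1,b3} ∩ {b0,b1,b3,b4} = {b0}; idom=b0
  b7: preds {b1,b5,b8}: {b0,b1} ∩ {b0,b5} ∩ {b0,b7,b8} = {b0}; idom=b0
  b9: preds {b7,b8}: {b0,b7} ∩ {b0,b7,b8} = {b0,b7}; idom=b7

DF walk-up:
  join b5 pred b2: b2 stop@b0
  join b5 pred b3: b3→b1 stop@b0
  join b5 pred b4: b4→b3→b1 stop@b0
  join b7 pred b1: b1 stop@b0
  join b7 pred b5: b5 stop@b0
  join b7 pred b8: b8→b7 stop@b0
  join b9 pred b7: · stop@b7
  join b9 pred b8: b8 stop@b7
  b0 → ∅
  b1 → {b5,b7}
  b2 → {b5}
  b3 → {b5}
  b4 → {b5}
  b5 → {b7}
  b6 → ∅
  b7 → {b7}
  b8 → {b7,b9}
  b9 → ∅

φ for y: defs {b3,b5,b7,b9}
  DF⁺ = {b5,b7}

Answer: ["b5", "b7"]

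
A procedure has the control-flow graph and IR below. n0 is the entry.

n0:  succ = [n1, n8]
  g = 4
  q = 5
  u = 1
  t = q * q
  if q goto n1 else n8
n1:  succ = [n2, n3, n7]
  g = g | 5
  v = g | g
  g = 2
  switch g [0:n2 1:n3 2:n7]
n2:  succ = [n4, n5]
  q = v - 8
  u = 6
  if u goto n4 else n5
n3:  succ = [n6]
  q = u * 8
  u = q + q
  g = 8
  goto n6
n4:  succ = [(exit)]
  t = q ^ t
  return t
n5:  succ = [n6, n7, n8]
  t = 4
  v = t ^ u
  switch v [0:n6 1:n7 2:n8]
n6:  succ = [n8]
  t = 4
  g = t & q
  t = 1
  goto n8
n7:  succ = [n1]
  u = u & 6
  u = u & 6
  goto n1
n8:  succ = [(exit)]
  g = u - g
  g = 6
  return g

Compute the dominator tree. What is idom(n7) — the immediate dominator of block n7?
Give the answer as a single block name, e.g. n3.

Answer: n1

Derivation:
idom tree: n1←n0 n2←n1 n3←n1 n4←n2 n5←n2 n6←n1 n7←n1 n8←n0
Join-block Dom:
  n1: preds {n0,n7}: {n0} ∩ {n0,n1,n7} = {n0}; idom=n0
  n6: preds {n3,n5}: {n0,n1,n3} ∩ {n0,n1,n2,n5} = {n0,n1}; idom=n1
  n7: preds {n1,n5}: {n0,n1} ∩ {n0,n1,n2,n5} = {n0,n1}; idom=n1
  n8: preds {n0,n5,n6}: {n0} ∩ {n0,n1,n2,n5} ∩ {n0,n1,n6} = {n0}; idom=n0

idom(n7) = n1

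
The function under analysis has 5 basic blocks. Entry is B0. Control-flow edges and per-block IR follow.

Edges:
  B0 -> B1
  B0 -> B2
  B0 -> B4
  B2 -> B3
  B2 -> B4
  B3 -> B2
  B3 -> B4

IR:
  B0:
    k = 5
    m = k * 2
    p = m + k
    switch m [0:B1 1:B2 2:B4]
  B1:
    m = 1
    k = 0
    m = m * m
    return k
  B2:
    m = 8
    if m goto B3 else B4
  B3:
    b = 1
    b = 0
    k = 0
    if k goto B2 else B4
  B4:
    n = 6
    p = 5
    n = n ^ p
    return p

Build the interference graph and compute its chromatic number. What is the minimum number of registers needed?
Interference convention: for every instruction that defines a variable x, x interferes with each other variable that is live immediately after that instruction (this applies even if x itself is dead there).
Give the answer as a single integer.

Per-block:
  B0: {k,m,p} / ∅
  B1: {k,m} / ∅
  B2: {m} / ∅
  B3: {b,k} / ∅
  B4: {n,p} / ∅

Live sets:
  B0: in=∅ out=∅
  B1: in=∅ out=∅
  B2: in=∅ out=∅
  B3: in=∅ out=∅
  B4: in=∅ out=∅

Conflict graph:
  b — ∅
  k — {m}
  m — {k,p}
  n — {p}
  p — {m,n}

Chromatic number:
  clique {k,m} ⇒ need ≥ 2
  2-colouring: r0={b,m,n}  r1={k,p}
  χ = 2

Answer: 2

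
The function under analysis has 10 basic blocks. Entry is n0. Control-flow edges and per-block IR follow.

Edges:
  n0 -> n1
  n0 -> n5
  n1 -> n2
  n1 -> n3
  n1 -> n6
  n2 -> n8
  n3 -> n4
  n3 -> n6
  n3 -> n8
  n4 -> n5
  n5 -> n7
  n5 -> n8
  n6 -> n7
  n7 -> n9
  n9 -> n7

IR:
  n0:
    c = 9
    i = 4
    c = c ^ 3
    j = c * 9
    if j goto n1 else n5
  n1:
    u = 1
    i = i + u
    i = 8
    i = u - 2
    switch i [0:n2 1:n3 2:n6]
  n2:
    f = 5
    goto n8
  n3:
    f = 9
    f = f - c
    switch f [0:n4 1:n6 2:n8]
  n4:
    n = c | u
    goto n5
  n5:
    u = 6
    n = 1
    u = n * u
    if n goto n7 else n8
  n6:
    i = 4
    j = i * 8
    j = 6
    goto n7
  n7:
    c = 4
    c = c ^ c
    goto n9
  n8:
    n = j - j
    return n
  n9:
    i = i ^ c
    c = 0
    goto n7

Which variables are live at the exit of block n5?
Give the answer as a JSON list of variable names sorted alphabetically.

Answer: ["i", "j"]

Analysis:
def/use:
  n0: {c,i,j} / ∅
  n1: {i,u} / {i}
  n2: {f} / ∅
  n3: {f} / {c}
  n4: {n} / {c,u}
  n5: {n,u} / ∅
  n6: {i,j} / ∅
  n7: {c} / ∅
  n8: {n} / {j}
  n9: {c,i} / {c,i}

Liveness:
  n0: in=∅ out={c,i,j}
  n1: in={c,i,j} out={c,i,j,u}
  n2: in={j} out={j}
  n3: in={c,i,j,u} out={c,i,j,u}
  n4: in={c,i,j,u} out={i,j}
  n5: in={i,j} out={i,j}
  n6: in=∅ out={i}
  n7: in={i} out={c,i}
  n8: in={j} out=∅
  n9: in={c,i} out={i}

live-out(n5) = ["i", "j"]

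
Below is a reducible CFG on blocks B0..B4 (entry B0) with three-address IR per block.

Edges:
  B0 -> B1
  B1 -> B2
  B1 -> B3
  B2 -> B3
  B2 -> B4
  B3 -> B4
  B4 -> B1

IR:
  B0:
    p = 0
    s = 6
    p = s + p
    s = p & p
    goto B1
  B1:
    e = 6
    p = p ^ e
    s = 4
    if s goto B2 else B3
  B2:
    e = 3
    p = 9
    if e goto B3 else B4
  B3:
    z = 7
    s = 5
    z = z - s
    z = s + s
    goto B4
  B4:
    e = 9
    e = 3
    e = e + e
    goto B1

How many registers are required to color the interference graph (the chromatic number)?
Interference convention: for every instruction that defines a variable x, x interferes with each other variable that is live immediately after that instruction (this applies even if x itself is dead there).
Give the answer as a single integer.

Answer: 3

Derivation:
Per-block:
  B0 def {p,s} use ∅
  B1 def {e,p,s} use {p}
  B2 def {e,p} use ∅
  B3 def {s,z} use ∅
  B4 def {e} use ∅

Liveness:
  B0: in=∅ out={p}
  B1: in={p} out={p}
  B2: in=∅ out={p}
  B3: in={p} out={p}
  B4: in={p} out={p}

Interfere edges:
  e: {p}
  p: {e,s,z}
  s: {p,z}
  z: {p,s}

Colouring:
  lower bound: {p,s,z} mutually conflict ⇒ χ ≥ 3
  assign e→c1 p→c0 s→c1 z→c2 — no edge inside a register ⇒ χ ≤ 3
  χ = 3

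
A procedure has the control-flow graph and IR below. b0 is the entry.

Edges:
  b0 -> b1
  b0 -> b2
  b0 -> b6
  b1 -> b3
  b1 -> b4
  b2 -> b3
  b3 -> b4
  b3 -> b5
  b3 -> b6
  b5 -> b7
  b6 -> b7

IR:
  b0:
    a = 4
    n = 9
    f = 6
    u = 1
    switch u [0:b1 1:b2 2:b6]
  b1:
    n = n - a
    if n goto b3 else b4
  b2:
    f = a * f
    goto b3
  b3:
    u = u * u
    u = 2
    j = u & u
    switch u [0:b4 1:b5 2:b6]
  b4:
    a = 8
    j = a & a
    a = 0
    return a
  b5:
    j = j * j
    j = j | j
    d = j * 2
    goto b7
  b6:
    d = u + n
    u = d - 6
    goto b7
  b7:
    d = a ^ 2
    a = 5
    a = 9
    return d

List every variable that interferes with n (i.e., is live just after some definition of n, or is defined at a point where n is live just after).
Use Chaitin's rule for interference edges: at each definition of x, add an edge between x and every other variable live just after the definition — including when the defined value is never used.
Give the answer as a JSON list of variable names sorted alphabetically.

Answer: ["a", "f", "j", "u"]

Analysis:
def/use:
  b0: {a,f,n,u} / ∅
  b1: {n} / {a,n}
  b2: {f} / {a,f}
  b3: {j,u} / {u}
  b4: {a,j} / ∅
  b5: {d,j} / {j}
  b6: {d,u} / {n,u}
  b7: {a,d} / {a}

Backward fixpoint:
  b0 li=∅ lo={a,f,n,u}
  b1 li={a,n,u} lo={a,n,u}
  b2 li={a,f,n,u} lo={a,n,u}
  b3 li={a,n,u} lo={a,j,n,u}
  b4 li=∅ lo=∅
  b5 li={a,j} lo={a}
  b6 li={a,n,u} lo={a}
  b7 li={a} lo=∅

Interference:
  a: {d,f,j,n,u}
  d: {a}
  f: {a,n,u}
  j: {a,n,u}
  n: {a,f,j,u}
  u: {a,f,j,n}

N(n) = ["a", "f", "j", "u"]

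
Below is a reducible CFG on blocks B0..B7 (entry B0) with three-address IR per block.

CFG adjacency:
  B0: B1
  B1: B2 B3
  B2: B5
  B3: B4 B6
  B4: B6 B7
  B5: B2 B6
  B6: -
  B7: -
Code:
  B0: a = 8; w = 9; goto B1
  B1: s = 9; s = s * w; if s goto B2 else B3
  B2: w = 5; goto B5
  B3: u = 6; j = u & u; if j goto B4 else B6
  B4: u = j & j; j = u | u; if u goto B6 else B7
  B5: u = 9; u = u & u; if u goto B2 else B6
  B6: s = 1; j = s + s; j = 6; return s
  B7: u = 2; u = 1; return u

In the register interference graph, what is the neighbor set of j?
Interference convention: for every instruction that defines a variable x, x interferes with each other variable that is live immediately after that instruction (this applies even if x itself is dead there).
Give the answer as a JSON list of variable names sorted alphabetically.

def/use:
  B0: {a,w} / ∅
  B1: {s} / {w}
  B2: {w} / ∅
  B3: {j,u} / ∅
  B4: {j,u} / {j}
  B5: {u} / ∅
  B6: {j,s} / ∅
  B7: {u} / ∅

Liveness:
  B0 li=∅ lo={w}
  B1 li={w} lo=∅
  B2 li=∅ lo=∅
  B3 li=∅ lo={j}
  B4 li={j} lo=∅
  B5 li=∅ lo=∅
  B6 li=∅ lo=∅
  B7 li=∅ lo=∅

Conflict graph:
  a — ∅
  j — {s,u}
  s — {j,w}
  u — {j}
  w — {s}

N(j) = ["s", "u"]

Answer: ["s", "u"]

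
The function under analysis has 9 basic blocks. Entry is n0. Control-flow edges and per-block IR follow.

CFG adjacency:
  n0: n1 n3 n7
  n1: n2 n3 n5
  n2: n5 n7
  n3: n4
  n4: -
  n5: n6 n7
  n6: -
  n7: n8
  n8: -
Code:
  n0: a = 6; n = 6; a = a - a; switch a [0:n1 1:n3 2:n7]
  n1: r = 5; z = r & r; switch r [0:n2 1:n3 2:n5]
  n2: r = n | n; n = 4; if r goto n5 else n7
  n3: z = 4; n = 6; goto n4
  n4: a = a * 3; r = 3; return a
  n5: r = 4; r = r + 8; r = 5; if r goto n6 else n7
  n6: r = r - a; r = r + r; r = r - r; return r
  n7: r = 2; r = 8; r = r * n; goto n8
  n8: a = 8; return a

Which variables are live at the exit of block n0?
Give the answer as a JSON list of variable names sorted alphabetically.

def/use:
  n0: {a,n} / ∅
  n1: {r,z} / ∅
  n2: {n,r} / {n}
  n3: {n,z} / ∅
  n4: {a,r} / {a}
  n5: {r} / ∅
  n6: {r} / {a,r}
  n7: {r} / {n}
  n8: {a} / ∅

Live sets:
  live n0: ∅→{a,n}
  live n1: {a,n}→{a,n}
  live n2: {a,n}→{a,n}
  live n3: {a}→{a}
  live n4: {a}→∅
  live n5: {a,n}→{a,n,r}
  live n6: {a,r}→∅
  live n7: {n}→∅
  live n8: ∅→∅

live-out(n0) = ["a", "n"]

Answer: ["a", "n"]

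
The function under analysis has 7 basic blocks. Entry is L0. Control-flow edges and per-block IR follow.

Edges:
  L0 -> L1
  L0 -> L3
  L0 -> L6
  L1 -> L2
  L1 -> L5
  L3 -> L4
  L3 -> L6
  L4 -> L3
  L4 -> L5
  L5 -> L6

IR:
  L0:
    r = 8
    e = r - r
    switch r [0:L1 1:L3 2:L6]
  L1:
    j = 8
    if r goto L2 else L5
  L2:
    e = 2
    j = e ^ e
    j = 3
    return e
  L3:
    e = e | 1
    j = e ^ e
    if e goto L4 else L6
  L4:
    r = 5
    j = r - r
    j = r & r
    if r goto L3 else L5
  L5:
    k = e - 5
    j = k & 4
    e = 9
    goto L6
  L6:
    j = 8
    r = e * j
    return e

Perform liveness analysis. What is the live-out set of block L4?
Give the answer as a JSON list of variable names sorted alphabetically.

Answer: ["e"]

Working:
Block summaries:
  L0: def={e,r} ue=∅
  L1: def={j} ue={r}
  L2: def={e,j} ue=∅
  L3: def={e,j} ue={e}
  L4: def={j,r} ue=∅
  L5: def={e,j,k} ue={e}
  L6: def={j,r} ue={e}

Liveness:
  L0 li=∅ lo={e,r}
  L1 li={e,r} lo={e}
  L2 li=∅ lo=∅
  L3 li={e} lo={e}
  L4 li={e} lo={e}
  L5 li={e} lo={e}
  L6 li={e} lo=∅

live-out(L4) = ["e"]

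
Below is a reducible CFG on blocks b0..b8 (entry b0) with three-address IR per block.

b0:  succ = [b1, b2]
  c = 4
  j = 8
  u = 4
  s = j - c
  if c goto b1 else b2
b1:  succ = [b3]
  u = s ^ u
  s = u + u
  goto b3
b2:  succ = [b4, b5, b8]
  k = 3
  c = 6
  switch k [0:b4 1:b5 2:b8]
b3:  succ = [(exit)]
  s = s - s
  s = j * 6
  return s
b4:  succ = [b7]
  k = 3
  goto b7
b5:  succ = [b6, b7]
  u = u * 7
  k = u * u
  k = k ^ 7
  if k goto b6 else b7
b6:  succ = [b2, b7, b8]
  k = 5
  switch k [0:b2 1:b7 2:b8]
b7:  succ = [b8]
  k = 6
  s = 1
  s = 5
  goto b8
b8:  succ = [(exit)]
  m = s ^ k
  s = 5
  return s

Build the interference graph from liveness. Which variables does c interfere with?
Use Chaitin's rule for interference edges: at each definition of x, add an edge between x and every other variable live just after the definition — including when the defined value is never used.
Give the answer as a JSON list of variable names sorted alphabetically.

Answer: ["j", "k", "s", "u"]

Derivation:
def/use:
  b0: def={c,j,s,u} ue=∅
  b1: def={s,u} ue={s,u}
  b2: def={c,k} ue=∅
  b3: def={s} ue={j,s}
  b4: def={k} ue=∅
  b5: def={k,u} ue={u}
  b6: def={k} ue=∅
  b7: def={k,s} ue=∅
  b8: def={m,s} ue={k,s}

Backward fixpoint:
  b0 li=∅ lo={j,s,u}
  b1 li={j,s,u} lo={j,s}
  b2 li={s,u} lo={k,s,u}
  b3 li={j,s} lo=∅
  b4 li=∅ lo=∅
  b5 li={s,u} lo={s,u}
  b6 li={s,u} lo={k,s,u}
  b7 li=∅ lo={k,s}
  b8 li={k,s} lo=∅

Interference:
  c: {j,k,s,u}
  j: {c,s,u}
  k: {c,s,u}
  m: ∅
  s: {c,j,k,u}
  u: {c,j,k,s}

N(c) = ["j", "k", "s", "u"]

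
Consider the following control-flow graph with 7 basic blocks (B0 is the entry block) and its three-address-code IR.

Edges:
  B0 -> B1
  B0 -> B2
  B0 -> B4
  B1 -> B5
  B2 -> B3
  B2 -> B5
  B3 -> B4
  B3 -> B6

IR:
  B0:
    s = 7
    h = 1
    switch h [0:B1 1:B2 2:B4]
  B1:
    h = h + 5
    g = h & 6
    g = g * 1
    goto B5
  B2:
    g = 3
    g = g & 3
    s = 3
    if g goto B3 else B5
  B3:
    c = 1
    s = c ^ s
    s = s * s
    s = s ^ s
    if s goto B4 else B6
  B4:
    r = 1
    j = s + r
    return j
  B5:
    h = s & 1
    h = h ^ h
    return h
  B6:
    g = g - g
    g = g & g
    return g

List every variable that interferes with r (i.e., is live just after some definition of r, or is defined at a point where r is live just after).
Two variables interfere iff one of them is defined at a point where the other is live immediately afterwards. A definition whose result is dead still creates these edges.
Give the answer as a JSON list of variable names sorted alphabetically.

Answer: ["s"]

Analysis:
Per-block:
  B0: def={h,s} ue=∅
  B1: def={g,h} ue={h}
  B2: def={g,s} ue=∅
  B3: def={c,s} ue={s}
  B4: def={j,r} ue={s}
  B5: def={h} ue={s}
  B6: def={g} ue={g}

Backward fixpoint:
  B0 li=∅ lo={h,s}
  B1 li={h,s} lo={s}
  B2 li=∅ lo={g,s}
  B3 li={g,s} lo={g,s}
  B4 li={s} lo=∅
  B5 li={s} lo=∅
  B6 li={g} lo=∅

Interference:
  c↔{g,s}
  g↔{c,s}
  h↔{s}
  j↔∅
  r↔{s}
  s↔{c,g,h,r}

N(r) = ["s"]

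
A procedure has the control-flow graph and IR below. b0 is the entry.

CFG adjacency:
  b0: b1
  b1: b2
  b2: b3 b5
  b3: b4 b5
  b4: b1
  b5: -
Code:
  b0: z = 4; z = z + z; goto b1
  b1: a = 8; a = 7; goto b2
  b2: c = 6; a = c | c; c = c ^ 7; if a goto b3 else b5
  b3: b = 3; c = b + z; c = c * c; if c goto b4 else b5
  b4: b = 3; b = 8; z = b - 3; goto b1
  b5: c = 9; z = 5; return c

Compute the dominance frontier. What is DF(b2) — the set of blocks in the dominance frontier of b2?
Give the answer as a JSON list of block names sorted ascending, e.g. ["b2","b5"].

Answer: ["b1"]

Working:
idom tree: b1←b0 b2←b1 b3←b2 b4←b3 b5←b2
Join-block Dom:
  b1: preds {b0,b4}: {b0} ∩ {b0,b1,b2,b3,b4} = {b0}; idom=b0
  b5: preds {b2,b3}: {b0,b1,b2} ∩ {b0,b1,b2,b3} = {b0,b1,b2}; idom=b2

Frontier:
  join b1 pred b0: · stop@b0
  join b1 pred b4: b4→b3→b2→b1 stop@b0
  join b5 pred b2: · stop@b2
  join b5 pred b3: b3 stop@b2
  b0: DF=∅
  b1: DF={b1}
  b2: DF={b1}
  b3: DF={b1,b5}
  b4: DF={b1}
  b5: DF=∅

DF(b2) = ["b1"]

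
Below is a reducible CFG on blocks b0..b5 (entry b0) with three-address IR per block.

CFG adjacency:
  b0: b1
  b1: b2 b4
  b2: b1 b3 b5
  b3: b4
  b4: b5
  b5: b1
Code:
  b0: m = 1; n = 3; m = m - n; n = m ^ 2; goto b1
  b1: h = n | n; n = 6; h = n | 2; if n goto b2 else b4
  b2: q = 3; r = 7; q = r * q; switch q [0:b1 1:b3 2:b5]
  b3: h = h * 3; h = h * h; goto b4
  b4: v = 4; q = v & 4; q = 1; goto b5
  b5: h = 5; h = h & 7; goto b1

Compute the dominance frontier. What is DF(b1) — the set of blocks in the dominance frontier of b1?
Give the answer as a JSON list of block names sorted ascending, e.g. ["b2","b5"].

idom tree: b1←b0 b2←b1 b3←b2 b4←b1 b5←b1
Dom at joins:
  b1: preds {b0,b2,b5}: {b0} ∩ {b0,b1,b2} ∩ {b0,b1,b5} = {b0}; idom=b0
  b4: preds {b1,b3}: {b0,b1} ∩ {b0,b1,b2,b3} = {b0,b1}; idom=b1
  b5: preds {b2,b4}: {b0,b1,b2} ∩ {b0,b1,b4} = {b0,b1}; idom=b1

DF derivation:
  join b1 pred b0: · stop@b0
  join b1 pred b2: b2→b1 stop@b0
  join b1 pred b5: b5→b1 stop@b0
  join b4 pred b1: · stop@b1
  join b4 pred b3: b3→b2 stop@b1
  join b5 pred b2: b2 stop@b1
  join b5 pred b4: b4 stop@b1
  b0 → ∅
  b1 → {b1}
  b2 → {b1,b4,b5}
  b3 → {b4}
  b4 → {b5}
  b5 → {b1}

DF(b1) = ["b1"]

Answer: ["b1"]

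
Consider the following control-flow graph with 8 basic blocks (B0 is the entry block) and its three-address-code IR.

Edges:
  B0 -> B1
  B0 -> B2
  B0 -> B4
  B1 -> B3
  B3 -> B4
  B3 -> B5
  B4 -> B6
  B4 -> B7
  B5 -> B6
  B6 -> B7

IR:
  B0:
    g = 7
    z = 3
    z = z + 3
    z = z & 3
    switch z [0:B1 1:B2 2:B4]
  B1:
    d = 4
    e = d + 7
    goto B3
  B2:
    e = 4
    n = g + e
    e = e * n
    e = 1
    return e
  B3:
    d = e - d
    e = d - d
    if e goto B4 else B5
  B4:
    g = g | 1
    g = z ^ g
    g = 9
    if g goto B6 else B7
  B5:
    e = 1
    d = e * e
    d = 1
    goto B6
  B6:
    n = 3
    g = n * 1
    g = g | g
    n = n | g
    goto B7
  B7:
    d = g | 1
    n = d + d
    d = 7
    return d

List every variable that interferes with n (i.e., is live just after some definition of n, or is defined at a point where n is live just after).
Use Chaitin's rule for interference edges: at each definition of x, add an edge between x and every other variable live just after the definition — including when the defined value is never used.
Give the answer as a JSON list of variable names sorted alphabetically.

Answer: ["e", "g"]

Working:
Per-block:
  B0: {g,z} / ∅
  B1: {d,e} / ∅
  B2: {e,n} / {g}
  B3: {d,e} / {d,e}
  B4: {g} / {g,z}
  B5: {d,e} / ∅
  B6: {g,n} / ∅
  B7: {d,n} / {g}

Liveness:
  B0 li=∅ lo={g,z}
  B1 li={g,z} lo={d,e,g,z}
  B2 li={g} lo=∅
  B3 li={d,e,g,z} lo={g,z}
  B4 li={g,z} lo={g}
  B5 li=∅ lo=∅
  B6 li=∅ lo={g}
  B7 li={g} lo=∅

Interfere edges:
  d: {e,g,z}
  e: {d,g,n,z}
  g: {d,e,n,z}
  n: {e,g}
  z: {d,e,g}

N(n) = ["e", "g"]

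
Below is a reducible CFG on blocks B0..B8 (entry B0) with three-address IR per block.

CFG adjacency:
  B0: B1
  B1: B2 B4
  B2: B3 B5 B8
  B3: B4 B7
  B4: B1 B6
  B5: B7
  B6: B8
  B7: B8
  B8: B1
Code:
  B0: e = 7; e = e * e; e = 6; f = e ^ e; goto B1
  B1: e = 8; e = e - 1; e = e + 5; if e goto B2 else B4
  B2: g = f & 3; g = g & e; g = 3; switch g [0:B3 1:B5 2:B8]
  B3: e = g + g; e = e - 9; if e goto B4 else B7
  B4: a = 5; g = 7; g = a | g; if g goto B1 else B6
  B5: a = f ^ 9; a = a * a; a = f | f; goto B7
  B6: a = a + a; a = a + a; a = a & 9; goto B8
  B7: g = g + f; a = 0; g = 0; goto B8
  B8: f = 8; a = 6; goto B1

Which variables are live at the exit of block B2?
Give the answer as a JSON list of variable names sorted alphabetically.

Answer: ["f", "g"]

Derivation:
Block summaries:
  B0 def {e,f} use ∅
  B1 def {e} use ∅
  B2 def {g} use {e,f}
  B3 def {e} use {g}
  B4 def {a,g} use ∅
  B5 def {a} use {f}
  B6 def {a} use {a}
  B7 def {a,g} use {f,g}
  B8 def {a,f} use ∅

Backward fixpoint:
  B0: in=∅ out={f}
  B1: in={f} out={e,f}
  B2: in={e,f} out={f,g}
  B3: in={f,g} out={f,g}
  B4: in={f} out={a,f}
  B5: in={f,g} out={f,g}
  B6: in={a} out=∅
  B7: in={f,g} out=∅
  B8: in=∅ out={f}

live-out(B2) = ["f", "g"]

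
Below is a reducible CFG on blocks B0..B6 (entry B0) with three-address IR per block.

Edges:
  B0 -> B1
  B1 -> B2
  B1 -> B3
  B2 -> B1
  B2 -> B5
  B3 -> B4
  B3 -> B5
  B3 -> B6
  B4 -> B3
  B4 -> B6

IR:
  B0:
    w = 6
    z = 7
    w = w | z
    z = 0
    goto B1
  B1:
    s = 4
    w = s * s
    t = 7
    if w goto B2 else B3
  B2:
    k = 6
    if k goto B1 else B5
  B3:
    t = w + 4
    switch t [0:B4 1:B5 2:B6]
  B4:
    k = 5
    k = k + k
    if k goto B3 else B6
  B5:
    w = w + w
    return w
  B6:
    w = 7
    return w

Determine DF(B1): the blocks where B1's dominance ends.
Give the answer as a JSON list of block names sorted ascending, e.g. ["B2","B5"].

Answer: ["B1"]

Analysis:
idom tree: B1←B0 B2←B1 B3←B1 B4←B3 B5←B1 B6←B3
Dom at joins:
  B1: preds {B0,B2}: {B0} ∩ {B0,B1,B2} = {B0}; idom=B0
  B3: preds {B1,B4}: {B0,B1} ∩ {B0,B1,B3,B4} = {B0,B1}; idom=B1
  B5: preds {B2,B3}: {B0,B1,B2} ∩ {B0,B1,B3} = {B0,B1}; idom=B1
  B6: preds {B3,B4}: {B0,B1,B3} ∩ {B0,B1,B3,B4} = {B0,B1,B3}; idom=B3

DF derivation:
  B1←B0: walk · to B0
  B1←B2: walk B2→B1 to B0
  B3←B1: walk · to B1
  B3←B4: walk B4→B3 to B1
  B5←B2: walk B2 to B1
  B5←B3: walk B3 to B1
  B6←B3: walk · to B3
  B6←B4: walk B4 to B3
  DF(B0)=∅
  DF(B1)={B1}
  DF(B2)={B1,B5}
  DF(B3)={B3,B5}
  DF(B4)={B3,B6}
  DF(B5)=∅
  DF(B6)=∅

DF(B1) = ["B1"]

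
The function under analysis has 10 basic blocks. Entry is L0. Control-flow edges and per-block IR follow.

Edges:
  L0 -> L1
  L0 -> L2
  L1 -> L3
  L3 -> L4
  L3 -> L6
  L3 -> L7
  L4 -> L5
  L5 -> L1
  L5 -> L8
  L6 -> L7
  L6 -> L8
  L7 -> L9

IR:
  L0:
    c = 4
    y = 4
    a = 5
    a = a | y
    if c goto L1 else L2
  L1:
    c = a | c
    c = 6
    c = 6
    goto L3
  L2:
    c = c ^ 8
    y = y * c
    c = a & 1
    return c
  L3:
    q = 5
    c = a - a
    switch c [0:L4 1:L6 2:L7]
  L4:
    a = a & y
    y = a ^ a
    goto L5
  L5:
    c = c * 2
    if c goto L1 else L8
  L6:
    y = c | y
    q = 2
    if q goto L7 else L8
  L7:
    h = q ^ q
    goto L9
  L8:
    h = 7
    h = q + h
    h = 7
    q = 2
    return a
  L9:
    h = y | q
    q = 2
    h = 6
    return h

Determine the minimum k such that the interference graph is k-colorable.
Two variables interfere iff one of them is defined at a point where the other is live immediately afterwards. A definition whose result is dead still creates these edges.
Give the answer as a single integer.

Answer: 4

Derivation:
Block summaries:
  L0 def {a,c,y} use ∅
  L1 def {c} use {a,c}
  L2 def {c,y} use {a,c,y}
  L3 def {c,q} use {a}
  L4 def {a,y} use {a,y}
  L5 def {c} use {c}
  L6 def {q,y} use {c,y}
  L7 def {h} use {q}
  L8 def {h,q} use {a,q}
  L9 def {h,q} use {q,y}

Liveness:
  live L0: ∅→{a,c,y}
  live L1: {a,c,y}→{a,y}
  live L2: {a,c,y}→∅
  live L3: {a,y}→{a,c,q,y}
  live L4: {a,c,q,y}→{a,c,q,y}
  live L5: {a,c,q,y}→{a,c,q,y}
  live L6: {a,c,y}→{a,q,y}
  live L7: {q,y}→{q,y}
  live L8: {a,q}→∅
  live L9: {q,y}→∅

Conflict graph:
  a — {c,h,q,y}
  c — {a,q,y}
  h — {a,q,y}
  q — {a,c,h,y}
  y — {a,c,h,q}

Colouring:
  {a,c,q,y} pairwise interfere (4-clique) ⇒ χ ≥ 4
  assign a→r0 c→r3 h→r3 q→r1 y→r2 — no edge inside a register ⇒ χ ≤ 4
  χ = 4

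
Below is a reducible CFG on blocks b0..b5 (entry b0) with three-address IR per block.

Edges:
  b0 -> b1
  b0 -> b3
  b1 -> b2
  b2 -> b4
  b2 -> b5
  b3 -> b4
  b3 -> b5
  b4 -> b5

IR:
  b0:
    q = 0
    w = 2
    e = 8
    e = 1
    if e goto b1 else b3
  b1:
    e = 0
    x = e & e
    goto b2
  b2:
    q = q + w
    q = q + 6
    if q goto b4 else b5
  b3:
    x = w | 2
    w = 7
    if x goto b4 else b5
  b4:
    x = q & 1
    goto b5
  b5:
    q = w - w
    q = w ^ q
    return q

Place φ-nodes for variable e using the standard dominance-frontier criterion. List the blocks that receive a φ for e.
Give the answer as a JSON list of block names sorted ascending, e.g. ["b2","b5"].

idom tree: b1←b0 b2←b1 b3←b0 b4←b0 b5←b0
Dom at joins:
  b4: preds {b2,b3}: {b0,b1,b2} ∩ {b0,b3} = {b0}; idom=b0
  b5: preds {b2,b3,b4}: {b0,b1,b2} ∩ {b0,b3} ∩ {b0,b4} = {b0}; idom=b0

DF derivation:
  b4←b2: walk b2→b1 to b0
  b4←b3: walk b3 to b0
  b5←b2: walk b2→b1 to b0
  b5←b3: walk b3 to b0
  b5←b4: walk b4 to b0
  DF(b0)=∅
  DF(b1)={b4,b5}
  DF(b2)={b4,b5}
  DF(b3)={b4,b5}
  DF(b4)={b5}
  DF(b5)=∅

φ for e: defs {b0,b1}
  DF⁺ = {b4,b5}

Answer: ["b4", "b5"]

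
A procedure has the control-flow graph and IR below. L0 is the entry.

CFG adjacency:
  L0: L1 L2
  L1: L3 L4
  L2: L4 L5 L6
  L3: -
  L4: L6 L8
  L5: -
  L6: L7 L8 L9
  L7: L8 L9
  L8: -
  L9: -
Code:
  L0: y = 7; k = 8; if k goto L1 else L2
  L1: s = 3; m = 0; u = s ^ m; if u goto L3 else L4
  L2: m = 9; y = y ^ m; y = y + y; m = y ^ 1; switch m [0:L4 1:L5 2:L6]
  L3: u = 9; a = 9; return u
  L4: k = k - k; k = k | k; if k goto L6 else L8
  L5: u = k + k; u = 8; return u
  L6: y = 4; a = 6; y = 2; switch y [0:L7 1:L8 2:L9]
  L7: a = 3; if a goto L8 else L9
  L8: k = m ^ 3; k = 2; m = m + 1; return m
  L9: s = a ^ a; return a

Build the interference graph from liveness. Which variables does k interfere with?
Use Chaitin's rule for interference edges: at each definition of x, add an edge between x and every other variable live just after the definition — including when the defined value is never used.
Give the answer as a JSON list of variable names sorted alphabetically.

Per-block:
  L0 def {k,y} use ∅
  L1 def {m,s,u} use ∅
  L2 def {m,y} use {y}
  L3 def {a,u} use ∅
  L4 def {k} use {k}
  L5 def {u} use {k}
  L6 def {a,y} use ∅
  L7 def {a} use ∅
  L8 def {k,m} use {m}
  L9 def {s} use {a}

Liveness:
  live L0: ∅→{k,y}
  live L1: {k}→{k,m}
  live L2: {k,y}→{k,m}
  live L3: ∅→∅
  live L4: {k,m}→{m}
  live L5: {k}→∅
  live L6: {m}→{a,m}
  live L7: {m}→{a,m}
  live L8: {m}→∅
  live L9: {a}→∅

Interfere edges:
  a: {m,s,u,y}
  k: {m,s,u,y}
  m: {a,k,s,u,y}
  s: {a,k,m}
  u: {a,k,m}
  y: {a,k,m}

N(k) = ["m", "s", "u", "y"]

Answer: ["m", "s", "u", "y"]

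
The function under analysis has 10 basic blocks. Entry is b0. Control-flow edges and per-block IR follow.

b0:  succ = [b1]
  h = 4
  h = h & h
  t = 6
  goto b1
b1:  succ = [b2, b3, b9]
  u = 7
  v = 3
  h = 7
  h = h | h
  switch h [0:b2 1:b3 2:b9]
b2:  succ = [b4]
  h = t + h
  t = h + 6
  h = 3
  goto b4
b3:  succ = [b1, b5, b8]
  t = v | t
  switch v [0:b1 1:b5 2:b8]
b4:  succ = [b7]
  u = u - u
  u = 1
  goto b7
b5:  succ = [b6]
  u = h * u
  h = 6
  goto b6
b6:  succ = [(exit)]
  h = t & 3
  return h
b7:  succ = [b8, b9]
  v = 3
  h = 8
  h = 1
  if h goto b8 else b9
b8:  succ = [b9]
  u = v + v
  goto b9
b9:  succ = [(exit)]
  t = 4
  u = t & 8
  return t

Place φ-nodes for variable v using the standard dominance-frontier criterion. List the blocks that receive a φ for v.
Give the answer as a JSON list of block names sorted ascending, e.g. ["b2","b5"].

Answer: ["b1", "b8", "b9"]

Working:
idom tree: b1←b0 b2←b1 b3←b1 b4←b2 b5←b3 b6←b5 b7←b4 b8←b1 b9←b1
Join-block Dom:
  b1: preds {b0,b3}: {b0} ∩ {b0,b1,b3} = {b0}; idom=b0
  b8: preds {b3,b7}: {b0,b1,b3} ∩ {b0,b1,b2,b4,b7} = {b0,b1}; idom=b1
  b9: preds {b1,b7,b8}: {b0,b1} ∩ {b0,b1,b2,b4,b7} ∩ {b0,b1,b8} = {b0,b1}; idom=b1

DF walk-up:
  b1←b0: walk · to b0
  b1←b3: walk b3→b1 to b0
  b8←b3: walk b3 to b1
  b8←b7: walk b7→b4→b2 to b1
  b9←b1: walk · to b1
  b9←b7: walk b7→b4→b2 to b1
  b9←b8: walk b8 to b1
  b0: DF=∅
  b1: DF={b1}
  b2: DF={b8,b9}
  b3: DF={b1,b8}
  b4: DF={b8,b9}
  b5: DF=∅
  b6: DF=∅
  b7: DF={b8,b9}
  b8: DF={b9}
  b9: DF=∅

φ for v: defs {b1,b7}
  DF⁺ = {b1,b8,b9}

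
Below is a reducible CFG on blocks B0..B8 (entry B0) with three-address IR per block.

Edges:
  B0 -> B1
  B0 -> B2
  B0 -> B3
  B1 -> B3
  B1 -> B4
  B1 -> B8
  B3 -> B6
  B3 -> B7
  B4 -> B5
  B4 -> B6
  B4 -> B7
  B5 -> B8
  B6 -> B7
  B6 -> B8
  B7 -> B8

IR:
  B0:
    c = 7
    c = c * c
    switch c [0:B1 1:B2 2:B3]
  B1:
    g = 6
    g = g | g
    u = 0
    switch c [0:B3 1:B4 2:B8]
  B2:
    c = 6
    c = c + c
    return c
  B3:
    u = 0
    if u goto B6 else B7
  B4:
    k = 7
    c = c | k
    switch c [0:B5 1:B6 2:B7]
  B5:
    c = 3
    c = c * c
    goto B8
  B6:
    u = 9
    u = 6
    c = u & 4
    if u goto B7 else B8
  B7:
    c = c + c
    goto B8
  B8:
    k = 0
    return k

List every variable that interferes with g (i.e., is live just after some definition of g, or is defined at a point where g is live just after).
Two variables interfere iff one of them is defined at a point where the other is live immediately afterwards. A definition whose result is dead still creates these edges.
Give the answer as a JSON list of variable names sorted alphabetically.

Answer: ["c"]

Working:
def/use:
  B0: {c} / ∅
  B1: {g,u} / {c}
  B2: {c} / ∅
  B3: {u} / ∅
  B4: {c,k} / {c}
  B5: {c} / ∅
  B6: {c,u} / ∅
  B7: {c} / {c}
  B8: {k} / ∅

Backward fixpoint:
  B0: in=∅ out={c}
  B1: in={c} out={c}
  B2: in=∅ out=∅
  B3: in={c} out={c}
  B4: in={c} out={c}
  B5: in=∅ out=∅
  B6: in=∅ out={c}
  B7: in={c} out=∅
  B8: in=∅ out=∅

Interference:
  c — {g,k,u}
  g — {c}
  k — {c}
  u — {c}

N(g) = ["c"]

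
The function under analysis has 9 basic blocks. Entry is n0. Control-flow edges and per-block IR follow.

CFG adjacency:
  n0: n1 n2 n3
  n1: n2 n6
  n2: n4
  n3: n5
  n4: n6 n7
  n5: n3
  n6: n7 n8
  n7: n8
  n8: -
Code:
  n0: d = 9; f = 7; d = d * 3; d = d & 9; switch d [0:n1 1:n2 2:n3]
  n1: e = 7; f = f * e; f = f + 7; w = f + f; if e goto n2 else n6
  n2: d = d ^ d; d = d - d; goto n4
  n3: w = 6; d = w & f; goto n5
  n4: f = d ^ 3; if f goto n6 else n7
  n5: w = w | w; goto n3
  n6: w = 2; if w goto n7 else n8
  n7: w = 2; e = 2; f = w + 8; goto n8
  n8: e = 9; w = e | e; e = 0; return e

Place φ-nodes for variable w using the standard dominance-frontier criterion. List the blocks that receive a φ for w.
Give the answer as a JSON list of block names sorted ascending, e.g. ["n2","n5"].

Answer: ["n2", "n3", "n6", "n7", "n8"]

Analysis:
idom tree: n1←n0 n2←n0 n3←n0 n4←n2 n5←n3 n6←n0 n7←n0 n8←n0
Join-block Dom:
  n2: preds {n0,n1}: {n0} ∩ {n0,n1} = {n0}; idom=n0
  n3: preds {n0,n5}: {n0} ∩ {n0,n3,n5} = {n0}; idom=n0
  n6: preds {n1,n4}: {n0,n1} ∩ {n0,n2,n4} = {n0}; idom=n0
  n7: preds {n4,n6}: {n0,n2,n4} ∩ {n0,n6} = {n0}; idom=n0
  n8: preds {n6,n7}: {n0,n6} ∩ {n0,n7} = {n0}; idom=n0

DF walk-up:
  n2←n0: walk · to n0
  n2←n1: walk n1 to n0
  n3←n0: walk · to n0
  n3←n5: walk n5→n3 to n0
  n6←n1: walk n1 to n0
  n6←n4: walk n4→n2 to n0
  n7←n4: walk n4→n2 to n0
  n7←n6: walk n6 to n0
  n8←n6: walk n6 to n0
  n8←n7: walk n7 to n0
  DF(n0)=∅
  DF(n1)={n2,n6}
  DF(n2)={n6,n7}
  DF(n3)={n3}
  DF(n4)={n6,n7}
  DF(n5)={n3}
  DF(n6)={n7,n8}
  DF(n7)={n8}
  DF(n8)=∅

φ for w: defs {n1,n3,n5,n6,n7,n8}
  DF⁺ = {n2,n3,n6,n7,n8}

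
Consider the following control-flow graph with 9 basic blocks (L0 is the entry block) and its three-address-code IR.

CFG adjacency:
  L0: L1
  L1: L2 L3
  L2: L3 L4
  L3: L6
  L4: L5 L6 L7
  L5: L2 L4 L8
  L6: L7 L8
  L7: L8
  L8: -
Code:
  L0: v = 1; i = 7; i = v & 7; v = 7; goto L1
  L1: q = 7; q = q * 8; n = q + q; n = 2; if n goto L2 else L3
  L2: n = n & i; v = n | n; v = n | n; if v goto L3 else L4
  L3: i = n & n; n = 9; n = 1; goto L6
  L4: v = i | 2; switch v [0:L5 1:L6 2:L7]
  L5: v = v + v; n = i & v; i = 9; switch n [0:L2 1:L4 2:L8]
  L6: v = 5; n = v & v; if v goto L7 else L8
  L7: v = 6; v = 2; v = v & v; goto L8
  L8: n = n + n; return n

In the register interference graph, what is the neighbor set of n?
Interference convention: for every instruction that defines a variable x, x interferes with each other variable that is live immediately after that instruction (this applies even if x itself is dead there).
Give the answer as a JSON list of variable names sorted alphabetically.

Answer: ["i", "v"]

Derivation:
def/use:
  L0 def {i,v} use ∅
  L1 def {n,q} use ∅
  L2 def {n,v} use {i,n}
  L3 def {i,n} use {n}
  L4 def {v} use {i}
  L5 def {i,n,v} use {i,v}
  L6 def {n,v} use ∅
  L7 def {v} use ∅
  L8 def {n} use {n}

Liveness:
  live L0: ∅→{i}
  live L1: {i}→{i,n}
  live L2: {i,n}→{i,n}
  live L3: {n}→∅
  live L4: {i,n}→{i,n,v}
  live L5: {i,v}→{i,n}
  live L6: ∅→{n}
  live L7: {n}→{n}
  live L8: {n}→∅

Interference:
  i — {n,q,v}
  n — {i,v}
  q — {i}
  v — {i,n}

N(n) = ["i", "v"]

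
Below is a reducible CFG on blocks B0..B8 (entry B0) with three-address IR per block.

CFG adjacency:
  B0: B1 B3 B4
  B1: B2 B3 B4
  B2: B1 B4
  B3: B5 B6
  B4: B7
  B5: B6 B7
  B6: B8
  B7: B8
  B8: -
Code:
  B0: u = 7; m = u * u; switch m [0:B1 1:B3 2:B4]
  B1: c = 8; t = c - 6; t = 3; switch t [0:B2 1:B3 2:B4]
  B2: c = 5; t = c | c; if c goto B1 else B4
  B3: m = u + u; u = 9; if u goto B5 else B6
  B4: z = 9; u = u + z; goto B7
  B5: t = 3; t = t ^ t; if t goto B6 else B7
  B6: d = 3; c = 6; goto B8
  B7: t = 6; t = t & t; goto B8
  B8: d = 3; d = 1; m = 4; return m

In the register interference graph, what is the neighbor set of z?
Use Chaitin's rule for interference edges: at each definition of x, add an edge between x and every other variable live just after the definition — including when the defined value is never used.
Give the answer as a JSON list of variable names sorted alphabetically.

Per-block:
  B0 def {m,u} use ∅
  B1 def {c,t} use ∅
  B2 def {c,t} use ∅
  B3 def {m,u} use {u}
  B4 def {u,z} use {u}
  B5 def {t} use ∅
  B6 def {c,d} use ∅
  B7 def {t} use ∅
  B8 def {d,m} use ∅

Live sets:
  B0: in=∅ out={u}
  B1: in={u} out={u}
  B2: in={u} out={u}
  B3: in={u} out=∅
  B4: in={u} out=∅
  B5: in=∅ out=∅
  B6: in=∅ out=∅
  B7: in=∅ out=∅
  B8: in=∅ out=∅

Interfere edges:
  c↔{t,u}
  d↔∅
  m↔{u}
  t↔{c,u}
  u↔{c,m,t,z}
  z↔{u}

N(z) = ["u"]

Answer: ["u"]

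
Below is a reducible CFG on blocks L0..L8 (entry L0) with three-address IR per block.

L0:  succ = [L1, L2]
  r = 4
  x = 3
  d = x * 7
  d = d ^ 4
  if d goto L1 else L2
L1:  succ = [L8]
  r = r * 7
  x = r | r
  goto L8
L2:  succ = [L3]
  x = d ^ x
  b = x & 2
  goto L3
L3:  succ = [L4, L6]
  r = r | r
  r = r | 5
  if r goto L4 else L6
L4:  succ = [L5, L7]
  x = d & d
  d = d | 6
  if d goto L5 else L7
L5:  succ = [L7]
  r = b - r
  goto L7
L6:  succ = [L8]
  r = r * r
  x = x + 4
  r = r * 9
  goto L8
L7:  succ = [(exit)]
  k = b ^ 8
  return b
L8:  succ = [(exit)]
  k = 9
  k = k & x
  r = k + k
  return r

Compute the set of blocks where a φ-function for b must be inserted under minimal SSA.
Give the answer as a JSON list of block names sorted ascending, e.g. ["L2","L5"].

Answer: ["L8"]

Working:
idom tree: L1←L0 L2←L0 L3←L2 L4←L3 L5←L4 L6←L3 L7←L4 L8←L0
Dom at joins:
  L7: preds {L4,L5}: {L0,L2,L3,L4} ∩ {L0,L2,L3,L4,L5} = {L0,L2,L3,L4}; idom=L4
  L8: preds {L1,L6}: {L0,L1} ∩ {L0,L2,L3,L6} = {L0}; idom=L0

DF derivation:
  L7←L4: walk · to L4
  L7←L5: walk L5 to L4
  L8←L1: walk L1 to L0
  L8←L6: walk L6→L3→L2 to L0
  DF(L0)=∅
  DF(L1)={L8}
  DF(L2)={L8}
  DF(L3)={L8}
  DF(L4)=∅
  DF(L5)={L7}
  DF(L6)={L8}
  DF(L7)=∅
  DF(L8)=∅

φ for b: defs {L2}
  DF⁺ = {L8}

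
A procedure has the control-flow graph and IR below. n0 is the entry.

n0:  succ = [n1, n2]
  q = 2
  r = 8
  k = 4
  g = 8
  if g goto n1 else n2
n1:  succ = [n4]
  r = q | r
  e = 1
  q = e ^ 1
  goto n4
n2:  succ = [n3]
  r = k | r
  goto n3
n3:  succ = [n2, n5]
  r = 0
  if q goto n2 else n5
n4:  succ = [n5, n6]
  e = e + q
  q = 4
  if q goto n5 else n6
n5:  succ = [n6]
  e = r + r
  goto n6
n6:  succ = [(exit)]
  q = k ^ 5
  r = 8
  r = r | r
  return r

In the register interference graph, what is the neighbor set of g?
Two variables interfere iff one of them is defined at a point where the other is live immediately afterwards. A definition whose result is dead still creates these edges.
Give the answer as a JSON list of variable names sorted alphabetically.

def/use:
  n0 def {g,k,q,r} use ∅
  n1 def {e,q,r} use {q,r}
  n2 def {r} use {k,r}
  n3 def {r} use {q}
  n4 def {e,q} use {e,q}
  n5 def {e} use {r}
  n6 def {q,r} use {k}

Backward fixpoint:
  n0: in=∅ out={k,q,r}
  n1: in={k,q,r} out={e,k,q,r}
  n2: in={k,q,r} out={k,q}
  n3: in={k,q} out={k,q,r}
  n4: in={e,k,q,r} out={k,r}
  n5: in={k,r} out={k}
  n6: in={k} out=∅

Interference:
  e: {k,q,r}
  g: {k,q,r}
  k: {e,g,q,r}
  q: {e,g,k,r}
  r: {e,g,k,q}

N(g) = ["k", "q", "r"]

Answer: ["k", "q", "r"]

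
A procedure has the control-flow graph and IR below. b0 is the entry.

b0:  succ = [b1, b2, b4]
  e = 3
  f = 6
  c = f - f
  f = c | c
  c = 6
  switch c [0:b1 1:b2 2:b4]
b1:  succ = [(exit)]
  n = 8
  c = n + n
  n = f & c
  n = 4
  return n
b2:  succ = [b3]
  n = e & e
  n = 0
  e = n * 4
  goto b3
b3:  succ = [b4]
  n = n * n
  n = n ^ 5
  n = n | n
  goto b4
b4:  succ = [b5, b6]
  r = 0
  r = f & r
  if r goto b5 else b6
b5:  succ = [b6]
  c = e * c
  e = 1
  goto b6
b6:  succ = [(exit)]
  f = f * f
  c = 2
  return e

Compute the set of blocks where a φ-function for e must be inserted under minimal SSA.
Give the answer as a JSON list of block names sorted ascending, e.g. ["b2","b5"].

Answer: ["b4", "b6"]

Derivation:
idom tree: b1←b0 b2←b0 b3←b2 b4←b0 b5←b4 b6←b4
Dom at joins:
  b4: preds {b0,b3}: {b0} ∩ {b0,b2,b3} = {b0}; idom=b0
  b6: preds {b4,b5}: {b0,b4} ∩ {b0,b4,b5} = {b0,b4}; idom=b4

DF walk-up:
  join b4 pred b0: · stop@b0
  join b4 pred b3: b3→b2 stop@b0
  join b6 pred b4: · stop@b4
  join b6 pred b5: b5 stop@b4
  b0: DF=∅
  b1: DF=∅
  b2: DF={b4}
  b3: DF={b4}
  b4: DF=∅
  b5: DF={b6}
  b6: DF=∅

φ for e: defs {b0,b2,b5}
  DF⁺ = {b4,b6}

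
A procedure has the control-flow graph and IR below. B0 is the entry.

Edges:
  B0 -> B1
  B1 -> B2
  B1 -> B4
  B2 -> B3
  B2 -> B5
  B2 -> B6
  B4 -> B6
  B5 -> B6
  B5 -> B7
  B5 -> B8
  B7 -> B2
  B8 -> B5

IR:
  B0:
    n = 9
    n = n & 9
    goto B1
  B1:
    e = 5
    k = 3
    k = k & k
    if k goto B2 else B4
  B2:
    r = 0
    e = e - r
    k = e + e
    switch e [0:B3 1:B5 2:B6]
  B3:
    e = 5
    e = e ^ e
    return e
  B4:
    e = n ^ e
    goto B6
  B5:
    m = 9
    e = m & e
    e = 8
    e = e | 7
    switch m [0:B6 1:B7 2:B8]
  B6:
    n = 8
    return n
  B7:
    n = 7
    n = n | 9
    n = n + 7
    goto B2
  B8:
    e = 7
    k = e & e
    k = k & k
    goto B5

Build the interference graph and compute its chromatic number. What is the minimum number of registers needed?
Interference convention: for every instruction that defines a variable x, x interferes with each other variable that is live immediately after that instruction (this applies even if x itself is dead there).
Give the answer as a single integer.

def/use:
  B0: def={n} ue=∅
  B1: def={e,k} ue=∅
  B2: def={e,k,r} ue={e}
  B3: def={e} ue=∅
  B4: def={e} ue={e,n}
  B5: def={e,m} ue={e}
  B6: def={n} ue=∅
  B7: def={n} ue=∅
  B8: def={e,k} ue=∅

Live sets:
  live B0: ∅→{n}
  live B1: {n}→{e,n}
  live B2: {e}→{e}
  live B3: ∅→∅
  live B4: {e,n}→∅
  live B5: {e}→{e}
  live B6: ∅→∅
  live B7: {e}→{e}
  live B8: ∅→{e}

Interfere edges:
  e: {k,m,n,r}
  k: {e,n}
  m: {e}
  n: {e,k}
  r: {e}

Colouring:
  clique {e,k,n} ⇒ need ≥ 3
  assign e→r0 k→r1 m→r1 n→r2 r→r1 — no edge inside a register ⇒ χ ≤ 3
  χ = 3

Answer: 3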